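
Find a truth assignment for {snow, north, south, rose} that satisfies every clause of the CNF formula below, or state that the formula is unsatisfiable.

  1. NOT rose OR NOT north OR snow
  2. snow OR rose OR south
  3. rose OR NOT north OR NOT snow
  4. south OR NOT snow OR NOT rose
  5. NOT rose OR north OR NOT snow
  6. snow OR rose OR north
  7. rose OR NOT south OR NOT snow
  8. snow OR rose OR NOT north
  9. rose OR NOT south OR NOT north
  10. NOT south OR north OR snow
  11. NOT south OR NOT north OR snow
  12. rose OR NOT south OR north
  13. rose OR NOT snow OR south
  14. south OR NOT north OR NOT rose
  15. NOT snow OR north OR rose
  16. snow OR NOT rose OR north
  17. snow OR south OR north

Suppose rose = true.
Suppose north = true.
(snow) alone gives snow = true.
(south) alone gives south = true.
This assignment satisfies each clause.

snow: true; north: true; south: true; rose: true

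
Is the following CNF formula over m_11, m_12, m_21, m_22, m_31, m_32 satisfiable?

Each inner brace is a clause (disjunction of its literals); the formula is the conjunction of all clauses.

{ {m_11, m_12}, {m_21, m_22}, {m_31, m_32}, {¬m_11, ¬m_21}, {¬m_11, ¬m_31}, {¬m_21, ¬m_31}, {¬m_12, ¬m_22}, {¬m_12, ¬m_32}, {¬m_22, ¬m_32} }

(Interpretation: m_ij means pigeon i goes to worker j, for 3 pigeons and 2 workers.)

Case m_11 = True:
(¬m_21) alone gives m_21 = False.
(m_22) alone gives m_22 = True.
(¬m_31) alone gives m_31 = False.
(m_32) alone gives m_32 = True.
Now (¬m_32) is unsatisfied and unit — conflict.
Backtrack on m_11: now try m_11 = False.
(m_12) alone gives m_12 = True.
(¬m_22) alone gives m_22 = False.
(m_21) alone gives m_21 = True.
(¬m_31) alone gives m_31 = False.
(m_32) alone gives m_32 = True.
Now (¬m_32) is unsatisfied and unit — conflict.
Either choice for m_11 ends in contradiction.
No assignment satisfies every clause.

No, unsatisfiable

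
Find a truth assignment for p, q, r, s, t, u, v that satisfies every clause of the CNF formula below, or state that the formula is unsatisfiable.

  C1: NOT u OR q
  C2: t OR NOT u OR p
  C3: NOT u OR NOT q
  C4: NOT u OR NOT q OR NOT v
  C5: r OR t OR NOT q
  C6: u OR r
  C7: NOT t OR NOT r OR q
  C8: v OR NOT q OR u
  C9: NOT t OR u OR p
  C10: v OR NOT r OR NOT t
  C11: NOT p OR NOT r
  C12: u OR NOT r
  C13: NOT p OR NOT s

UNSATISFIABLE

Case u = false:
(r) alone gives r = true.
But (NOT r) is also a unit clause — contradiction.
That branch fails; take u = true instead.
(q) alone gives q = true.
But (NOT q) is also a unit clause — contradiction.
Both values of u lead to a conflict.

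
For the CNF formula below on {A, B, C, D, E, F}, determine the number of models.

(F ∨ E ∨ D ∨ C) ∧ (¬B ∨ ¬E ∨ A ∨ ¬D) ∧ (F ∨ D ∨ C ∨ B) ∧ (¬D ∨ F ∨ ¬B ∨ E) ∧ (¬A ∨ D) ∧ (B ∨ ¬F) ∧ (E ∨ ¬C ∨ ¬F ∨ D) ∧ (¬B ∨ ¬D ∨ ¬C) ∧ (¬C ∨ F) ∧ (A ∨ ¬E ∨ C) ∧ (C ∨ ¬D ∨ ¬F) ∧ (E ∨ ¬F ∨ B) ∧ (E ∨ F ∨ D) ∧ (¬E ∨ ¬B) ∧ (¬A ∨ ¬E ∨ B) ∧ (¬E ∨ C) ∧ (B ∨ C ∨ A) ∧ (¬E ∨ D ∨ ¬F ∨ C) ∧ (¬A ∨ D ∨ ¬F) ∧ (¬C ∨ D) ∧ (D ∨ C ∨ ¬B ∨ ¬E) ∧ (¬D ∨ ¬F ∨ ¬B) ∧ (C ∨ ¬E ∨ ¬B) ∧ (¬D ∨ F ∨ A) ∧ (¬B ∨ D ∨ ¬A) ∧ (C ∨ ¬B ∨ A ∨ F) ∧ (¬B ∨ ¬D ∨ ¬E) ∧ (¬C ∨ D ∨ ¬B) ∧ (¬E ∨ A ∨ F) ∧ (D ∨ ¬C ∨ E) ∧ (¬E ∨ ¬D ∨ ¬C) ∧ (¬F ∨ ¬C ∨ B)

2

There are 2^6 = 64 truth assignments over (A, B, C, D, E, F).
Split on D. With D = True, the clauses containing D are satisfied and ¬D drops from the rest; 1 of the 2^5 = 32 assignments to the other variables satisfy what remains.
With D = False, by the same count on the reduced clause set, 1 assignment works.
Total: 1 + 1 = 2.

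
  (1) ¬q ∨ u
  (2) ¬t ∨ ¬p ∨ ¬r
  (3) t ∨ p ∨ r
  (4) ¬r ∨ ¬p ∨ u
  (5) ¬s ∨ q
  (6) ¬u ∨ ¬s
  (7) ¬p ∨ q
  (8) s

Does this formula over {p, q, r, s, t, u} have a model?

The clause (s) is unit, so s = True.
The clause (q) is unit, so q = True.
The clause (u) is unit, so u = True.
But (¬u) is also a unit clause — contradiction.
No assignment satisfies every clause.

No, unsatisfiable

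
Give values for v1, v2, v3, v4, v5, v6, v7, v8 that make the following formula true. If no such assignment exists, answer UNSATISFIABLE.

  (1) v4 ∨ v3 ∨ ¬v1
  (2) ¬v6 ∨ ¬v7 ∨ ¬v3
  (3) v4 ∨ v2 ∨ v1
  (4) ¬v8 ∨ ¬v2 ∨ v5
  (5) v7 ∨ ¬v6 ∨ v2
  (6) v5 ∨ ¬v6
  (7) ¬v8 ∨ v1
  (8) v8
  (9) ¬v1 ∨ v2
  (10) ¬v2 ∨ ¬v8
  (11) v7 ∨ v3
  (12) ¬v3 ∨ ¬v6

UNSATISFIABLE

The clause (v8) is unit, so v8 = True.
The clause (v1) is unit, so v1 = True.
The clause (v2) is unit, so v2 = True.
That conflicts with the unit clause (¬v2).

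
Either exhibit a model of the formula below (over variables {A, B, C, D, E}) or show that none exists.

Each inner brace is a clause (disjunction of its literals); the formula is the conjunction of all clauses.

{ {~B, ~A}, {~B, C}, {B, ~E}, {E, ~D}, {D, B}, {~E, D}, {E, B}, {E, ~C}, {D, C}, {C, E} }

Branch on B: set B = 1.
The clause (~A) is unit, so A = 0.
The clause (C) is unit, so C = 1.
The clause (E) is unit, so E = 1.
The clause (D) is unit, so D = 1.
All clauses are satisfied.

A=0; B=1; C=1; D=1; E=1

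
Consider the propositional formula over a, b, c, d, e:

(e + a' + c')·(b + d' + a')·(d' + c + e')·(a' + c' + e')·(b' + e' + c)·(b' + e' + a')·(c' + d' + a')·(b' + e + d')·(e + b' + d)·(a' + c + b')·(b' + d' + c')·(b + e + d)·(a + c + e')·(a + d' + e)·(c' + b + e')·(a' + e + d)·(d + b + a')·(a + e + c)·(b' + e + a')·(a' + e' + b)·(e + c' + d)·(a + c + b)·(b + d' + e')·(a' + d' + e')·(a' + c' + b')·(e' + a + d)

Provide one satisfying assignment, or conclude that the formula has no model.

UNSATISFIABLE

Try e = 1.
Try d = 0.
From the singleton clause (a), a = 1.
From the singleton clause (c'), c = 0.
From the singleton clause (b'), b = 0.
That conflicts with the unit clause (b).
Backtrack on d: now try d = 1.
From the singleton clause (c), c = 1.
From the singleton clause (a'), a = 0.
From the singleton clause (b'), b = 0.
That conflicts with the unit clause (b).
Neither d = 1 nor d = 0 works.
Backtrack on e: now try e = 0.
Try a = 0.
From the singleton clause (d'), d = 0.
From the singleton clause (b'), b = 0.
That conflicts with the unit clause (b).
Backtrack on a: now try a = 1.
From the singleton clause (c'), c = 0.
From the singleton clause (b'), b = 0.
From the singleton clause (d'), d = 0.
That conflicts with the unit clause (d).
Neither a = 1 nor a = 0 works.
Neither e = 1 nor e = 0 works.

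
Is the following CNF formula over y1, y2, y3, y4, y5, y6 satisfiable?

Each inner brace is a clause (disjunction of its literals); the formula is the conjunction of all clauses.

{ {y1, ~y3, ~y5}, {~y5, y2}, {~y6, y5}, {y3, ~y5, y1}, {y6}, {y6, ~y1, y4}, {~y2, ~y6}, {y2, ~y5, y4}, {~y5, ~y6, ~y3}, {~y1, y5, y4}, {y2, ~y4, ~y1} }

From the singleton clause (y6), y6 = 1.
From the singleton clause (y5), y5 = 1.
From the singleton clause (y2), y2 = 1.
Now (~y2) is unsatisfied and unit — conflict.
No assignment satisfies every clause.

No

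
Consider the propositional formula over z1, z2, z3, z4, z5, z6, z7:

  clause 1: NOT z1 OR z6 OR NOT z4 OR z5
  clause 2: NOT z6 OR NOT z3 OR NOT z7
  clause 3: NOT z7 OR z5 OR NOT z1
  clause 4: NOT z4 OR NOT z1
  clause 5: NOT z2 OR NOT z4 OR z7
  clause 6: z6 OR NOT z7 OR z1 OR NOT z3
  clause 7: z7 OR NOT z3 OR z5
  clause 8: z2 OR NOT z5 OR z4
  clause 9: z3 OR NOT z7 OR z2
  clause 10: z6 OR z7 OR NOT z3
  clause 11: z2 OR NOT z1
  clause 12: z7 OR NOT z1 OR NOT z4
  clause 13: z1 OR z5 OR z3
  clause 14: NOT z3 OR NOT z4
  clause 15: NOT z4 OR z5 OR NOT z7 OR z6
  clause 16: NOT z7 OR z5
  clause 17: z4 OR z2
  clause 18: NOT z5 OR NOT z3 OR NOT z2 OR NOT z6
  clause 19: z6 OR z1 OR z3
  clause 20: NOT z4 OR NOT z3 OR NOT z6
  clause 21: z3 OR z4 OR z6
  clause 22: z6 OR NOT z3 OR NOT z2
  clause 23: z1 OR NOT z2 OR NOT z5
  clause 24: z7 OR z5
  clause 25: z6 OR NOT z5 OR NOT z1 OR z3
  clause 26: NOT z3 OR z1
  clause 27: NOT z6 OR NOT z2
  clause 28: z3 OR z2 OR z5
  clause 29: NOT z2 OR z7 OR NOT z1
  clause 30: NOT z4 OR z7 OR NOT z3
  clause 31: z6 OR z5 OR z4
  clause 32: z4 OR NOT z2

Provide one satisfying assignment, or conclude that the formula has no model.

z1 ↦ false,  z2 ↦ false,  z3 ↦ false,  z4 ↦ true,  z5 ↦ true,  z6 ↦ true,  z7 ↦ false

Case z4 = true:
(NOT z1) alone gives z1 = false.
(NOT z3) alone gives z3 = false.
(z5) alone gives z5 = true.
(z6) alone gives z6 = true.
(NOT z2) alone gives z2 = false.
(NOT z7) alone gives z7 = false.
Every clause now holds.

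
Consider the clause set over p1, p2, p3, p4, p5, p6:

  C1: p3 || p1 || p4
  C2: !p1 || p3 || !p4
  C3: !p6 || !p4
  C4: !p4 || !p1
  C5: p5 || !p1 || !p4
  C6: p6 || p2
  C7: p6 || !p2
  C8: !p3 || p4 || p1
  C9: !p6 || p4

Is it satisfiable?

No, unsatisfiable

Case p6 = false:
(p2) alone gives p2 = true.
But (!p2) is also a unit clause — contradiction.
That branch fails; take p6 = true instead.
(!p4) alone gives p4 = false.
But (p4) is also a unit clause — contradiction.
Both values of p6 lead to a conflict.
No assignment satisfies every clause.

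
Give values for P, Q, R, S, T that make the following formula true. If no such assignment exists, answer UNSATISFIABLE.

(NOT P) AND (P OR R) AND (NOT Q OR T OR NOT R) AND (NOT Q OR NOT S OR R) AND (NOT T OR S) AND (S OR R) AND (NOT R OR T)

From the singleton clause (NOT P), P = false.
From the singleton clause (R), R = true.
From the singleton clause (T), T = true.
From the singleton clause (S), S = true.
All clauses hold; Q can take either value.

P ↦ false,  Q ↦ true,  R ↦ true,  S ↦ true,  T ↦ true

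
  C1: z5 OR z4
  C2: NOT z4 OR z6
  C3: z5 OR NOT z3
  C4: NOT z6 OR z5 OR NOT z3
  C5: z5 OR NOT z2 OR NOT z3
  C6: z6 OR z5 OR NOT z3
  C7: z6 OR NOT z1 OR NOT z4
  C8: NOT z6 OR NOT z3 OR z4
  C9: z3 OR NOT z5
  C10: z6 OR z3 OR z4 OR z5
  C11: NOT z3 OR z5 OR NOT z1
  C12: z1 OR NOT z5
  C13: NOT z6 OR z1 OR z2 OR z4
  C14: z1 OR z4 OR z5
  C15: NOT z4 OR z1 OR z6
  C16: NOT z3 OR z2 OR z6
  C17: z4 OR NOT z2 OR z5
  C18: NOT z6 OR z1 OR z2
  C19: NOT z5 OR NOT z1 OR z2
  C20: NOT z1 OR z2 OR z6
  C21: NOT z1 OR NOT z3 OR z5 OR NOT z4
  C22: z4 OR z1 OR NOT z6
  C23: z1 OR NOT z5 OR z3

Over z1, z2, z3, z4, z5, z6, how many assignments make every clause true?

There are 2^6 = 64 truth assignments over (z1, z2, z3, z4, z5, z6).
Split on z2. With z2 = true, the clauses containing z2 are satisfied and NOT z2 drops from the rest; 4 of the 2^5 = 32 assignments to the other variables satisfy what remains.
With z2 = false, by the same count on the reduced clause set, 1 assignment works.
Total: 4 + 1 = 5.

5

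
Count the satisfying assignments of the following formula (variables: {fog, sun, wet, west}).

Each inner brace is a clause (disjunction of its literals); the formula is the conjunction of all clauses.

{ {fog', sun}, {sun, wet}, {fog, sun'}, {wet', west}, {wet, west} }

3

There are 2^4 = 16 truth assignments over (fog, sun, wet, west).
Check each against the 5 clauses (columns in the order fog, sun, wet, west):
  F F F F  ✗ fails (sun + wet)
  F F F T  ✗ fails (sun + wet)
  F F T F  ✗ fails (wet' + west)
  F F T T  ✓ satisfies all
  F T F F  ✗ fails (fog + sun')
  F T F T  ✗ fails (fog + sun')
  F T T F  ✗ fails (fog + sun')
  F T T T  ✗ fails (fog + sun')
  T F F F  ✗ fails (fog' + sun)
  T F F T  ✗ fails (fog' + sun)
  T F T F  ✗ fails (fog' + sun)
  T F T T  ✗ fails (fog' + sun)
  T T F F  ✗ fails (wet + west)
  T T F T  ✓ satisfies all
  T T T F  ✗ fails (wet' + west)
  T T T T  ✓ satisfies all
3 of the 16 rows are models.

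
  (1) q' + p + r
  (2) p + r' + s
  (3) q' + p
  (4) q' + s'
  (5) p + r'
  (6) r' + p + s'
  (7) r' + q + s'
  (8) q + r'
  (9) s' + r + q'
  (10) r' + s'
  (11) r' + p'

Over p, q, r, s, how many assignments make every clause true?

5

There are 2^4 = 16 truth assignments over (p, q, r, s).
Split on p. With p = 1, the clauses containing p are satisfied and p' drops from the rest; 3 of the 2^3 = 8 assignments to the other variables satisfy what remains.
With p = 0, by the same count on the reduced clause set, 2 assignments work.
(One model: p=F, q=F, r=F, s=F.)
Total: 3 + 2 = 5.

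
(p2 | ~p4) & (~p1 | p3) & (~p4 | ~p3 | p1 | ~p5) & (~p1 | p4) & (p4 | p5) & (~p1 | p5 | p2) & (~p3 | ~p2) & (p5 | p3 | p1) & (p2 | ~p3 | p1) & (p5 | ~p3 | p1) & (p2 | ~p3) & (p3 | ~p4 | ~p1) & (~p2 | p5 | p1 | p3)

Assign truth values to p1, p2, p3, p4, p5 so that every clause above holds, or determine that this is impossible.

p1 ↦ 0,  p2 ↦ 1,  p3 ↦ 0,  p4 ↦ 1,  p5 ↦ 1

Branch on p2: set p2 = 1.
From the singleton clause (~p3), p3 = 0.
From the singleton clause (~p1), p1 = 0.
From the singleton clause (p5), p5 = 1.
No clause remains; p4 is free.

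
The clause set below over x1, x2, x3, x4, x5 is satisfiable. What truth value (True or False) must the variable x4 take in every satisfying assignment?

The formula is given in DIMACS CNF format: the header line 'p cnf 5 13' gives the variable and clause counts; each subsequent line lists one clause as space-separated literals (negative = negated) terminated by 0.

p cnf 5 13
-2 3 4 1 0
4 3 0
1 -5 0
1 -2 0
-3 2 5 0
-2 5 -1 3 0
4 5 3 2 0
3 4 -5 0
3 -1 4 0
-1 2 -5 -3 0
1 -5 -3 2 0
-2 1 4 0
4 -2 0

Suppose x4 = False.
Unit clause (x3) forces x3 = True.
Unit clause (¬x2) forces x2 = False.
Unit clause (x5) forces x5 = True.
Unit clause (x1) forces x1 = True.
That conflicts with the unit clause (¬x1).
So every satisfying assignment has x4 = True.

True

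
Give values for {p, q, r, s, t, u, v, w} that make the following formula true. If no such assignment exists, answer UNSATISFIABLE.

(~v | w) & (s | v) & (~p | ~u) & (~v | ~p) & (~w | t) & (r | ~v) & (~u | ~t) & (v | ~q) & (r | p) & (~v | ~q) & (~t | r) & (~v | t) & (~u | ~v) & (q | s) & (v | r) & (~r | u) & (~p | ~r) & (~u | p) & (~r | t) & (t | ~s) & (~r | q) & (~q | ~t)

UNSATISFIABLE

Try v = 0.
(s) alone gives s = 1.
(~q) alone gives q = 0.
(r) alone gives r = 1.
Now (~r) is unsatisfied and unit — conflict.
Undo v and try v = 1.
(w) alone gives w = 1.
(~p) alone gives p = 0.
(t) alone gives t = 1.
(r) alone gives r = 1.
(~u) alone gives u = 0.
Now (u) is unsatisfied and unit — conflict.
Neither v = 1 nor v = 0 works.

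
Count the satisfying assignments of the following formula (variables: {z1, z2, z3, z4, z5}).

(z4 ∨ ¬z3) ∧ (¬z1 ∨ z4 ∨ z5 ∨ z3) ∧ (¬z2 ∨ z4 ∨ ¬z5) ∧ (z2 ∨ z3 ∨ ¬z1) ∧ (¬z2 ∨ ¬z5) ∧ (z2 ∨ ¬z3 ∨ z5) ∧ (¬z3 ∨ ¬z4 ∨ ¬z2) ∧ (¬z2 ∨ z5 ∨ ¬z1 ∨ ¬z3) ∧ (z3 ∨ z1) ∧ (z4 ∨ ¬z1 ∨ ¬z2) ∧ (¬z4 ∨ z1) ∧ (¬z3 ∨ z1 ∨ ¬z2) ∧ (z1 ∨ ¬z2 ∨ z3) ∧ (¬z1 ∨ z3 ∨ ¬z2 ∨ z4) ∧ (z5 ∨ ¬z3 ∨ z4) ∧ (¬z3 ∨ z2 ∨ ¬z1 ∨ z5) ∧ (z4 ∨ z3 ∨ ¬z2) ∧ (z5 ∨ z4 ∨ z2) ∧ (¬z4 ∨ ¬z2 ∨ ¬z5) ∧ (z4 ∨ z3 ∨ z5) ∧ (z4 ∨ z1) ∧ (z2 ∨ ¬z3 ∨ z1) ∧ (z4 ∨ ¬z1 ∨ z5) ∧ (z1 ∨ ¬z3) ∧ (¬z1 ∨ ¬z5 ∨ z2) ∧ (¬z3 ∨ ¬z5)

There are 2^5 = 32 truth assignments over (z1, z2, z3, z4, z5).
Split on z5. With z5 = True, the clauses containing z5 are satisfied and ¬z5 drops from the rest; 0 of the 2^4 = 16 assignments to the other variables satisfy what remains.
With z5 = False, by the same count on the reduced clause set, 1 assignment works.
Total: 0 + 1 = 1.

1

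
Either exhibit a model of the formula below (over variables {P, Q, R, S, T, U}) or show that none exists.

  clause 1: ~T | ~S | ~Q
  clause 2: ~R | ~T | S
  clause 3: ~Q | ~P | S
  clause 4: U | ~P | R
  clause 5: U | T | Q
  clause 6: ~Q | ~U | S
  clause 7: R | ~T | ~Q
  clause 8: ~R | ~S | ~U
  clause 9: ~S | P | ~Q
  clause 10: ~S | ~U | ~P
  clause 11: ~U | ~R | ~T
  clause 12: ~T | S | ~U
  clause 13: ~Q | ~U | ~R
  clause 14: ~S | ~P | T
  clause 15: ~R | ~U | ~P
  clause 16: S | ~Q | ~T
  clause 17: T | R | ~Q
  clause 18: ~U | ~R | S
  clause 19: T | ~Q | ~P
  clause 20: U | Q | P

Case T = 0:
Case U = 1:
Case Q = 0:
Case R = 0:
Case S = 0:
Every clause is now satisfied; P is unconstrained.

P ↦ 0,  Q ↦ 0,  R ↦ 0,  S ↦ 0,  T ↦ 0,  U ↦ 1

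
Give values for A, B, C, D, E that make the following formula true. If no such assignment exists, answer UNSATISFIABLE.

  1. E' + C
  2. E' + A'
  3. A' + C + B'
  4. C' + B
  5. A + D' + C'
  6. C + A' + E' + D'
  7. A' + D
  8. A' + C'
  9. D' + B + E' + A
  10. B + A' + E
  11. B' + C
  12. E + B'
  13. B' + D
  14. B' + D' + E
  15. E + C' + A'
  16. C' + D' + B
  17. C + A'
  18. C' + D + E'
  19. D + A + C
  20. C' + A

Case E = 0:
Unit clause (B') forces B = 0.
Unit clause (C') forces C = 0.
Unit clause (A') forces A = 0.
Unit clause (D) forces D = 1.
Every clause now holds.

A: 0; B: 0; C: 0; D: 1; E: 0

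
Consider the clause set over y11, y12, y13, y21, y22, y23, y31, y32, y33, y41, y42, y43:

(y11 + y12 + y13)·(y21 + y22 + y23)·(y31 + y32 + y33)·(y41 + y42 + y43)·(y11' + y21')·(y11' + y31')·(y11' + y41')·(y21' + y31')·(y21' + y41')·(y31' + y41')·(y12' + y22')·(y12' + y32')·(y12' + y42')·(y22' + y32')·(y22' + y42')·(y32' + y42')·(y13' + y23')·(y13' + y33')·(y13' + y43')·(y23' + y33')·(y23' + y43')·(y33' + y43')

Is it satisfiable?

No, unsatisfiable

Case y11 = 0:
Case y12 = 1:
From the singleton clause (y22'), y22 = 0.
From the singleton clause (y32'), y32 = 0.
From the singleton clause (y42'), y42 = 0.
Case y21 = 1:
From the singleton clause (y31'), y31 = 0.
From the singleton clause (y33), y33 = 1.
From the singleton clause (y41'), y41 = 0.
From the singleton clause (y43), y43 = 1.
But (y43') is also a unit clause — contradiction.
That branch fails; take y21 = 0 instead.
From the singleton clause (y23), y23 = 1.
From the singleton clause (y13'), y13 = 0.
From the singleton clause (y33'), y33 = 0.
From the singleton clause (y31), y31 = 1.
From the singleton clause (y41'), y41 = 0.
From the singleton clause (y43), y43 = 1.
But (y43') is also a unit clause — contradiction.
Neither y21 = 1 nor y21 = 0 works.
That branch fails; take y12 = 0 instead.
From the singleton clause (y13), y13 = 1.
From the singleton clause (y23'), y23 = 0.
From the singleton clause (y33'), y33 = 0.
From the singleton clause (y43'), y43 = 0.
Case y21 = 1:
From the singleton clause (y31'), y31 = 0.
From the singleton clause (y32), y32 = 1.
From the singleton clause (y41'), y41 = 0.
From the singleton clause (y42), y42 = 1.
But (y42') is also a unit clause — contradiction.
That branch fails; take y21 = 0 instead.
From the singleton clause (y22), y22 = 1.
From the singleton clause (y32'), y32 = 0.
From the singleton clause (y31), y31 = 1.
From the singleton clause (y41'), y41 = 0.
From the singleton clause (y42), y42 = 1.
But (y42') is also a unit clause — contradiction.
Neither y21 = 1 nor y21 = 0 works.
Neither y12 = 1 nor y12 = 0 works.
That branch fails; take y11 = 1 instead.
From the singleton clause (y21'), y21 = 0.
From the singleton clause (y31'), y31 = 0.
From the singleton clause (y41'), y41 = 0.
Case y22 = 1:
From the singleton clause (y12'), y12 = 0.
From the singleton clause (y32'), y32 = 0.
From the singleton clause (y33), y33 = 1.
From the singleton clause (y42'), y42 = 0.
From the singleton clause (y43), y43 = 1.
But (y43') is also a unit clause — contradiction.
That branch fails; take y22 = 0 instead.
From the singleton clause (y23), y23 = 1.
From the singleton clause (y13'), y13 = 0.
From the singleton clause (y33'), y33 = 0.
From the singleton clause (y32), y32 = 1.
From the singleton clause (y12'), y12 = 0.
From the singleton clause (y42'), y42 = 0.
From the singleton clause (y43), y43 = 1.
But (y43') is also a unit clause — contradiction.
Neither y22 = 1 nor y22 = 0 works.
Neither y11 = 1 nor y11 = 0 works.
No assignment satisfies every clause.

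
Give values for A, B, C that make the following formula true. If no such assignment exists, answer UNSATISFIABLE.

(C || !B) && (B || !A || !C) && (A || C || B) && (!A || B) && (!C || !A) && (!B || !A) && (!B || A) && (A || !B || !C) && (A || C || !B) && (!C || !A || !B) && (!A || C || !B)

Case C = true:
The clause (!A) is unit, so A = false.
The clause (!B) is unit, so B = false.
This assignment satisfies each clause.

A ↦ false,  B ↦ false,  C ↦ true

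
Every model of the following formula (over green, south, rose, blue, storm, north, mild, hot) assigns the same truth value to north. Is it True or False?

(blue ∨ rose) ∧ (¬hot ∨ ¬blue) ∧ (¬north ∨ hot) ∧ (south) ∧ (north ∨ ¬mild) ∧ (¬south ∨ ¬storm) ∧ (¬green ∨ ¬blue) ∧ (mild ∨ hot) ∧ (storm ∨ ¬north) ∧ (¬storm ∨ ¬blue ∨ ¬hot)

Suppose north = True.
From the singleton clause (hot), hot = True.
From the singleton clause (¬blue), blue = False.
From the singleton clause (rose), rose = True.
From the singleton clause (south), south = True.
From the singleton clause (¬storm), storm = False.
Now (storm) is unsatisfied and unit — conflict.
So every satisfying assignment has north = False.

False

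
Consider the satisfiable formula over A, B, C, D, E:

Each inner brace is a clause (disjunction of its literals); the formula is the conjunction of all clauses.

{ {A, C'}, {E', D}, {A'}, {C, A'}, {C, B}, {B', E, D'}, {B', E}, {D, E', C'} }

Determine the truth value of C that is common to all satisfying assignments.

Suppose C = 1.
From the singleton clause (A), A = 1.
That conflicts with the unit clause (A').
So every satisfying assignment has C = False.

False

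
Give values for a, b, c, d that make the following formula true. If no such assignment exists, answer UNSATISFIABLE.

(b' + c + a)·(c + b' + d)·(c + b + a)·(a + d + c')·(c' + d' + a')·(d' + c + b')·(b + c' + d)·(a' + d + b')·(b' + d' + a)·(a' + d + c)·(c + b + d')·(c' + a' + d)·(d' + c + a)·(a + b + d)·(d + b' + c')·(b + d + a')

a ↦ 0; b ↦ 0; c ↦ 1; d ↦ 1

Case b = 0:
Case c = 1:
Unit clause (d) forces d = 1.
Unit clause (a') forces a = 0.
All clauses are satisfied.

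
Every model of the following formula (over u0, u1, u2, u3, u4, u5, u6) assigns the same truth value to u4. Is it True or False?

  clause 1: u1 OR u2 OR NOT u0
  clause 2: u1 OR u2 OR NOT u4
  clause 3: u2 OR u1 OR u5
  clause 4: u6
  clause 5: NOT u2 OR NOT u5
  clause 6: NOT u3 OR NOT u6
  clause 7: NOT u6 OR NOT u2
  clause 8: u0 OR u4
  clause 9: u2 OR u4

True

Suppose u4 = false.
Unit clause (u6) forces u6 = true.
Unit clause (NOT u3) forces u3 = false.
Unit clause (NOT u2) forces u2 = false.
But (u2) is also a unit clause — contradiction.
So every satisfying assignment has u4 = True.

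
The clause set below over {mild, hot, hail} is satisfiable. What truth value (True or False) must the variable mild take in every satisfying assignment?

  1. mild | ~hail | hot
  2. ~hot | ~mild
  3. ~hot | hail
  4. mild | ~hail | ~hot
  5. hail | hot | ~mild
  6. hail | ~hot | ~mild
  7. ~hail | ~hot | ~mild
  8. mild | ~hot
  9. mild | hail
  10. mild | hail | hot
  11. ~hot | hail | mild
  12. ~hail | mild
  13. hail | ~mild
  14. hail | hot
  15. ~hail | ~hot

True

Suppose mild = 0.
The clause (~hot) is unit, so hot = 0.
The clause (~hail) is unit, so hail = 0.
But (hail) is also a unit clause — contradiction.
So every satisfying assignment has mild = True.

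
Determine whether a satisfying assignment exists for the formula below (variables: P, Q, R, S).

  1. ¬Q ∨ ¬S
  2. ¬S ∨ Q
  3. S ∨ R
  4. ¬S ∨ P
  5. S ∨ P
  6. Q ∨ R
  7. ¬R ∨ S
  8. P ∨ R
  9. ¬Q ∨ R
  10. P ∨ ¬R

No, unsatisfiable

Try Q = False.
(¬S) alone gives S = False.
(R) alone gives R = True.
That conflicts with the unit clause (¬R).
That branch fails; take Q = True instead.
(¬S) alone gives S = False.
(R) alone gives R = True.
That conflicts with the unit clause (¬R).
Neither Q = True nor Q = False works.
No assignment satisfies every clause.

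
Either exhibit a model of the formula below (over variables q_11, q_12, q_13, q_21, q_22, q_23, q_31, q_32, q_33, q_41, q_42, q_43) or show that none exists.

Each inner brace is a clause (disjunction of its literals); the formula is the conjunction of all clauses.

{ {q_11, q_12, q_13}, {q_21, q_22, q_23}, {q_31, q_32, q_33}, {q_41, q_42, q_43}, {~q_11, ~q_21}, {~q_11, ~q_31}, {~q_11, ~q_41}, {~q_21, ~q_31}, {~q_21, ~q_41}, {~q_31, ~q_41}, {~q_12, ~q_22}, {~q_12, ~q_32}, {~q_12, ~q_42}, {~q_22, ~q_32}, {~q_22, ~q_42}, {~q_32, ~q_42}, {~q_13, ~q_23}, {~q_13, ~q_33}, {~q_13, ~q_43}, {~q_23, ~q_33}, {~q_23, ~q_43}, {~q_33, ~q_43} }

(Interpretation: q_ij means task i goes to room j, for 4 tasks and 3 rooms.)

Case q_11 = 0:
Case q_12 = 1:
The clause (~q_22) is unit, so q_22 = 0.
The clause (~q_32) is unit, so q_32 = 0.
The clause (~q_42) is unit, so q_42 = 0.
Case q_21 = 1:
The clause (~q_31) is unit, so q_31 = 0.
The clause (q_33) is unit, so q_33 = 1.
The clause (~q_41) is unit, so q_41 = 0.
The clause (q_43) is unit, so q_43 = 1.
But (~q_43) is also a unit clause — contradiction.
Undo q_21 and try q_21 = 0.
The clause (q_23) is unit, so q_23 = 1.
The clause (~q_13) is unit, so q_13 = 0.
The clause (~q_33) is unit, so q_33 = 0.
The clause (q_31) is unit, so q_31 = 1.
The clause (~q_41) is unit, so q_41 = 0.
The clause (q_43) is unit, so q_43 = 1.
But (~q_43) is also a unit clause — contradiction.
Either choice for q_21 ends in contradiction.
Undo q_12 and try q_12 = 0.
The clause (q_13) is unit, so q_13 = 1.
The clause (~q_23) is unit, so q_23 = 0.
The clause (~q_33) is unit, so q_33 = 0.
The clause (~q_43) is unit, so q_43 = 0.
Case q_21 = 1:
The clause (~q_31) is unit, so q_31 = 0.
The clause (q_32) is unit, so q_32 = 1.
The clause (~q_41) is unit, so q_41 = 0.
The clause (q_42) is unit, so q_42 = 1.
But (~q_42) is also a unit clause — contradiction.
Undo q_21 and try q_21 = 0.
The clause (q_22) is unit, so q_22 = 1.
The clause (~q_32) is unit, so q_32 = 0.
The clause (q_31) is unit, so q_31 = 1.
The clause (~q_41) is unit, so q_41 = 0.
The clause (q_42) is unit, so q_42 = 1.
But (~q_42) is also a unit clause — contradiction.
Either choice for q_21 ends in contradiction.
Either choice for q_12 ends in contradiction.
Undo q_11 and try q_11 = 1.
The clause (~q_21) is unit, so q_21 = 0.
The clause (~q_31) is unit, so q_31 = 0.
The clause (~q_41) is unit, so q_41 = 0.
Case q_22 = 1:
The clause (~q_12) is unit, so q_12 = 0.
The clause (~q_32) is unit, so q_32 = 0.
The clause (q_33) is unit, so q_33 = 1.
The clause (~q_42) is unit, so q_42 = 0.
The clause (q_43) is unit, so q_43 = 1.
But (~q_43) is also a unit clause — contradiction.
Undo q_22 and try q_22 = 0.
The clause (q_23) is unit, so q_23 = 1.
The clause (~q_13) is unit, so q_13 = 0.
The clause (~q_33) is unit, so q_33 = 0.
The clause (q_32) is unit, so q_32 = 1.
The clause (~q_12) is unit, so q_12 = 0.
The clause (~q_42) is unit, so q_42 = 0.
The clause (q_43) is unit, so q_43 = 1.
But (~q_43) is also a unit clause — contradiction.
Either choice for q_22 ends in contradiction.
Either choice for q_11 ends in contradiction.

UNSATISFIABLE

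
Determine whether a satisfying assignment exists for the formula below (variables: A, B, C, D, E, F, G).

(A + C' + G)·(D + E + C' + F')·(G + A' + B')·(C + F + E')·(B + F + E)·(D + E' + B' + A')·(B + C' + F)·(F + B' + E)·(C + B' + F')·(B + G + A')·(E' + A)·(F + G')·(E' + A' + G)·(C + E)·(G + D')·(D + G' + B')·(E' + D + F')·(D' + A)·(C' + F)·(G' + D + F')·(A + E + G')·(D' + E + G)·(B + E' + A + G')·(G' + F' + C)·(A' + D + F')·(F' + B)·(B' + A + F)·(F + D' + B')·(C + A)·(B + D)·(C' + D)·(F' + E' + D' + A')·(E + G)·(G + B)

Suppose E = 0.
From the singleton clause (C), C = 1.
From the singleton clause (F), F = 1.
From the singleton clause (D), D = 1.
From the singleton clause (G), G = 1.
From the singleton clause (A), A = 1.
From the singleton clause (B), B = 1.
All clauses are satisfied.
A satisfying assignment: A: 1; B: 1; C: 1; D: 1; E: 0; F: 1; G: 1.

Yes, satisfiable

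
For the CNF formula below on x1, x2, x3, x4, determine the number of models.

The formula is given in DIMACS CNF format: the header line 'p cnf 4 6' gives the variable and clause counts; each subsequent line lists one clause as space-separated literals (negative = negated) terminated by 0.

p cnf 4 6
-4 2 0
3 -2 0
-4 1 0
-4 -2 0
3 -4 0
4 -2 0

4

There are 2^4 = 16 truth assignments over (x1, x2, x3, x4).
Check each against the 6 clauses (columns in the order x1, x2, x3, x4):
  F F F F  ✓ satisfies all
  F F F T  ✗ fails (¬x4 ∨ x2)
  F F T F  ✓ satisfies all
  F F T T  ✗ fails (¬x4 ∨ x2)
  F T F F  ✗ fails (x3 ∨ ¬x2)
  F T F T  ✗ fails (x3 ∨ ¬x2)
  F T T F  ✗ fails (x4 ∨ ¬x2)
  F T T T  ✗ fails (¬x4 ∨ x1)
  T F F F  ✓ satisfies all
  T F F T  ✗ fails (¬x4 ∨ x2)
  T F T F  ✓ satisfies all
  T F T T  ✗ fails (¬x4 ∨ x2)
  T T F F  ✗ fails (x3 ∨ ¬x2)
  T T F T  ✗ fails (x3 ∨ ¬x2)
  T T T F  ✗ fails (x4 ∨ ¬x2)
  T T T T  ✗ fails (¬x4 ∨ ¬x2)
4 of the 16 rows are models.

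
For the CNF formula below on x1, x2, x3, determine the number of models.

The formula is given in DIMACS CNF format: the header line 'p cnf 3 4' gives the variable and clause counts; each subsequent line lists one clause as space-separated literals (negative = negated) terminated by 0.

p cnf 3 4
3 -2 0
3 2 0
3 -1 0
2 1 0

3

There are 2^3 = 8 truth assignments over (x1, x2, x3).
Split on x1. With x1 = True, the clauses containing x1 are satisfied and ¬x1 drops from the rest; 2 of the 2^2 = 4 assignments to the other variables satisfy what remains.
With x1 = False, by the same count on the reduced clause set, 1 assignment works.
Total: 2 + 1 = 3.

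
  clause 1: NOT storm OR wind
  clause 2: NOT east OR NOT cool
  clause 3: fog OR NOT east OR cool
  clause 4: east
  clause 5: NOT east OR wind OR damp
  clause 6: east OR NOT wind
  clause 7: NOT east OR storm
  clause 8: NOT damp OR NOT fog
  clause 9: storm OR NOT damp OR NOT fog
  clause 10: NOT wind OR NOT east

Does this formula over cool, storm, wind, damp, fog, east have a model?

Unit clause (east) forces east = true.
Unit clause (NOT cool) forces cool = false.
Unit clause (fog) forces fog = true.
Unit clause (storm) forces storm = true.
Unit clause (wind) forces wind = true.
That conflicts with the unit clause (NOT wind).
No assignment satisfies every clause.

No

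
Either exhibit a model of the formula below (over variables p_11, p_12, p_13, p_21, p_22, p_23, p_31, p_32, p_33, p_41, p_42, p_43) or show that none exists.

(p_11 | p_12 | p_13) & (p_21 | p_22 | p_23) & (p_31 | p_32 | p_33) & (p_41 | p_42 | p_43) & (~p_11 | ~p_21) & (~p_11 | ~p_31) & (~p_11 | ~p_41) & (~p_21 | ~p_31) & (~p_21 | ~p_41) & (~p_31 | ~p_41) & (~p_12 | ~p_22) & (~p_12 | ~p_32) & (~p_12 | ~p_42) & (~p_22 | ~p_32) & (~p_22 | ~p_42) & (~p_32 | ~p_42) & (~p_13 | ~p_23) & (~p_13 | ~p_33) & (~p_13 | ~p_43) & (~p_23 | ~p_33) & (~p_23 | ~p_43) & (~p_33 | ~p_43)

Case p_11 = 0:
Case p_12 = 1:
(~p_22) alone gives p_22 = 0.
(~p_32) alone gives p_32 = 0.
(~p_42) alone gives p_42 = 0.
Case p_21 = 1:
(~p_31) alone gives p_31 = 0.
(p_33) alone gives p_33 = 1.
(~p_41) alone gives p_41 = 0.
(p_43) alone gives p_43 = 1.
That conflicts with the unit clause (~p_43).
Backtrack on p_21: now try p_21 = 0.
(p_23) alone gives p_23 = 1.
(~p_13) alone gives p_13 = 0.
(~p_33) alone gives p_33 = 0.
(p_31) alone gives p_31 = 1.
(~p_41) alone gives p_41 = 0.
(p_43) alone gives p_43 = 1.
That conflicts with the unit clause (~p_43).
Either choice for p_21 ends in contradiction.
Backtrack on p_12: now try p_12 = 0.
(p_13) alone gives p_13 = 1.
(~p_23) alone gives p_23 = 0.
(~p_33) alone gives p_33 = 0.
(~p_43) alone gives p_43 = 0.
Case p_21 = 1:
(~p_31) alone gives p_31 = 0.
(p_32) alone gives p_32 = 1.
(~p_41) alone gives p_41 = 0.
(p_42) alone gives p_42 = 1.
That conflicts with the unit clause (~p_42).
Backtrack on p_21: now try p_21 = 0.
(p_22) alone gives p_22 = 1.
(~p_32) alone gives p_32 = 0.
(p_31) alone gives p_31 = 1.
(~p_41) alone gives p_41 = 0.
(p_42) alone gives p_42 = 1.
That conflicts with the unit clause (~p_42).
Either choice for p_21 ends in contradiction.
Either choice for p_12 ends in contradiction.
Backtrack on p_11: now try p_11 = 1.
(~p_21) alone gives p_21 = 0.
(~p_31) alone gives p_31 = 0.
(~p_41) alone gives p_41 = 0.
Case p_22 = 1:
(~p_12) alone gives p_12 = 0.
(~p_32) alone gives p_32 = 0.
(p_33) alone gives p_33 = 1.
(~p_42) alone gives p_42 = 0.
(p_43) alone gives p_43 = 1.
That conflicts with the unit clause (~p_43).
Backtrack on p_22: now try p_22 = 0.
(p_23) alone gives p_23 = 1.
(~p_13) alone gives p_13 = 0.
(~p_33) alone gives p_33 = 0.
(p_32) alone gives p_32 = 1.
(~p_12) alone gives p_12 = 0.
(~p_42) alone gives p_42 = 0.
(p_43) alone gives p_43 = 1.
That conflicts with the unit clause (~p_43).
Either choice for p_22 ends in contradiction.
Either choice for p_11 ends in contradiction.

UNSATISFIABLE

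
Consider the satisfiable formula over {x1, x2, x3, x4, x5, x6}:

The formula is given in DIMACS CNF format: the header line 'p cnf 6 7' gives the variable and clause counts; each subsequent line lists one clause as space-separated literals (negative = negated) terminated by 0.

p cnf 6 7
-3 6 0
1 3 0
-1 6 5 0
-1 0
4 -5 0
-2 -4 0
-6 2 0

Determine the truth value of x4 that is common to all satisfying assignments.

False

Suppose x4 = True.
(¬x1) alone gives x1 = False.
(x3) alone gives x3 = True.
(x6) alone gives x6 = True.
(¬x2) alone gives x2 = False.
Now (x2) is unsatisfied and unit — conflict.
So every satisfying assignment has x4 = False.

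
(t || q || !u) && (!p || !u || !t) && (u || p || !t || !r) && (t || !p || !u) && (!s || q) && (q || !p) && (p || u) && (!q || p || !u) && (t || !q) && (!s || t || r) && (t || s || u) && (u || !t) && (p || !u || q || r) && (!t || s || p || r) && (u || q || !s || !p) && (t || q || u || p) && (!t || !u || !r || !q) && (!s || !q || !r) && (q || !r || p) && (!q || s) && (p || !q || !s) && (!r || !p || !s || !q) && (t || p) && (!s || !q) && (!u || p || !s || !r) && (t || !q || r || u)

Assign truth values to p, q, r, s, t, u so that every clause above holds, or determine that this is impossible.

Try s = false.
(!q) alone gives q = false.
(!p) alone gives p = false.
(u) alone gives u = true.
(t) alone gives t = true.
(r) alone gives r = true.
That conflicts with the unit clause (!r).
Backtrack on s: now try s = true.
(q) alone gives q = true.
That conflicts with the unit clause (!q).
Both values of s lead to a conflict.

UNSATISFIABLE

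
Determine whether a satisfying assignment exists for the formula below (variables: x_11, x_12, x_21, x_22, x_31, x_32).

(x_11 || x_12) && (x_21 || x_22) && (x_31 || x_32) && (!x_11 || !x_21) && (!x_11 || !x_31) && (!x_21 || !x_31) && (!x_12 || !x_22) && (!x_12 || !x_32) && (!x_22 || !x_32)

Suppose x_11 = true.
(!x_21) alone gives x_21 = false.
(x_22) alone gives x_22 = true.
(!x_31) alone gives x_31 = false.
(x_32) alone gives x_32 = true.
Now (!x_32) is unsatisfied and unit — conflict.
Undo x_11 and try x_11 = false.
(x_12) alone gives x_12 = true.
(!x_22) alone gives x_22 = false.
(x_21) alone gives x_21 = true.
(!x_31) alone gives x_31 = false.
(x_32) alone gives x_32 = true.
Now (!x_32) is unsatisfied and unit — conflict.
Either choice for x_11 ends in contradiction.
No assignment satisfies every clause.

Unsatisfiable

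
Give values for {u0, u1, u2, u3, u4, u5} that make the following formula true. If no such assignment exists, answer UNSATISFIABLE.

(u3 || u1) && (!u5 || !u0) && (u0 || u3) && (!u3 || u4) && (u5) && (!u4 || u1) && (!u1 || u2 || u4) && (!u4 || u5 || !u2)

From the singleton clause (u5), u5 = true.
From the singleton clause (!u0), u0 = false.
From the singleton clause (u3), u3 = true.
From the singleton clause (u4), u4 = true.
From the singleton clause (u1), u1 = true.
All clauses hold; u2 can take either value.

u0=false, u1=true, u2=true, u3=true, u4=true, u5=true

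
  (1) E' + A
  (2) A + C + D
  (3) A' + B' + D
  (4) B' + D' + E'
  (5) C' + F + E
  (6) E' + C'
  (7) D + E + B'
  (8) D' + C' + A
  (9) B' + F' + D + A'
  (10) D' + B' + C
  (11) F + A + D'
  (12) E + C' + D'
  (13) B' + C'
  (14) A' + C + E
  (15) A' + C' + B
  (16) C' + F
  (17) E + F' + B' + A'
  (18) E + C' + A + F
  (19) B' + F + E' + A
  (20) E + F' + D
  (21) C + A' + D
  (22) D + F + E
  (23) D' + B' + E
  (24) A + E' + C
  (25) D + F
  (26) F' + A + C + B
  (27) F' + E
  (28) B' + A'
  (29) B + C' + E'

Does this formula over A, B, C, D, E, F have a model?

Suppose E = 1.
The clause (A) is unit, so A = 1.
The clause (C') is unit, so C = 0.
The clause (D) is unit, so D = 1.
The clause (B') is unit, so B = 0.
All clauses hold; F can take either value.
A satisfying assignment: A: 1,  B: 0,  C: 0,  D: 1,  E: 1,  F: 0.

Yes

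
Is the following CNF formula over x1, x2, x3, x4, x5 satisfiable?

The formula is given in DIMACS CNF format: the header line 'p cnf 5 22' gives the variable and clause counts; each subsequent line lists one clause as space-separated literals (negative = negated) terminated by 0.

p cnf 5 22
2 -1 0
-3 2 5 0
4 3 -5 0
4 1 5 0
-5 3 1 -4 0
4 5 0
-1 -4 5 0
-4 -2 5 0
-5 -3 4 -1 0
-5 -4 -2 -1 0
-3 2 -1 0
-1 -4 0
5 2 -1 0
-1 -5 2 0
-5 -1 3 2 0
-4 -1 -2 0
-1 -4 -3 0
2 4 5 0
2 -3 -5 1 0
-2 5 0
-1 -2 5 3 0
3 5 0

Yes

Case x2 = True:
The clause (x5) is unit, so x5 = True.
Case x4 = True:
The clause (¬x1) is unit, so x1 = False.
The clause (x3) is unit, so x3 = True.
This assignment satisfies each clause.
A satisfying assignment: x1: False, x2: True, x3: True, x4: True, x5: True.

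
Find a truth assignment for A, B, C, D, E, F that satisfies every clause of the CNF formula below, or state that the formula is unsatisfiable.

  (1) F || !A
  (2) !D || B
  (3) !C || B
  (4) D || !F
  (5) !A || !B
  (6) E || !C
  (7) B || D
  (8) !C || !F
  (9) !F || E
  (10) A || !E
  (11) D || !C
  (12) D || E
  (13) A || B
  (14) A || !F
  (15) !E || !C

A: false, B: true, C: false, D: true, E: false, F: false

Try F = false.
Unit clause (!A) forces A = false.
Unit clause (!E) forces E = false.
Unit clause (!C) forces C = false.
Unit clause (D) forces D = true.
Unit clause (B) forces B = true.
This assignment satisfies each clause.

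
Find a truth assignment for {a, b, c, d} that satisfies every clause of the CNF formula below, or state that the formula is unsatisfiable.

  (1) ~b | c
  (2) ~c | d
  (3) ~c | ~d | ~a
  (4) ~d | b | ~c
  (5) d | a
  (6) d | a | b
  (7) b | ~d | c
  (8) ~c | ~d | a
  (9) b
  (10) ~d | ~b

(b) alone gives b = 1.
(c) alone gives c = 1.
(d) alone gives d = 1.
That conflicts with the unit clause (~d).

UNSATISFIABLE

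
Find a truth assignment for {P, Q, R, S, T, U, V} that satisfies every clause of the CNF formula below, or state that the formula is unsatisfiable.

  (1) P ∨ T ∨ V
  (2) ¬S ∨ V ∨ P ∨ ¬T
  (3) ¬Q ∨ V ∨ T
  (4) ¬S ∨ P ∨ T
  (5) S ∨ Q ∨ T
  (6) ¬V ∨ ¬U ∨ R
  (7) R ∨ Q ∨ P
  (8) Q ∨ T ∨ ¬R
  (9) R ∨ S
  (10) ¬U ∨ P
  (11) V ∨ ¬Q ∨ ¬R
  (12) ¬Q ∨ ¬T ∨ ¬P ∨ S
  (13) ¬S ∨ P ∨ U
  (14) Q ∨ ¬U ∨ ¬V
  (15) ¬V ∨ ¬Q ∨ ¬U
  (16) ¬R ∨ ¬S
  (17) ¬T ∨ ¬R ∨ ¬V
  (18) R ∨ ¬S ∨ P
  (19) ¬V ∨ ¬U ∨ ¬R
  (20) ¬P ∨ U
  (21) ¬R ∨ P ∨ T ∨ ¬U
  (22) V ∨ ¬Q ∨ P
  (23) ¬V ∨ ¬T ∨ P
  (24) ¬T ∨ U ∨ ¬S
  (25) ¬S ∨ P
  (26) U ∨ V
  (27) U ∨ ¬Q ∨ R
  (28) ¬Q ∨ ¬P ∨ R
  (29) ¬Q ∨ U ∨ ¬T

Case R = True:
From the singleton clause (¬S), S = False.
Case Q = False:
From the singleton clause (T), T = True.
From the singleton clause (¬V), V = False.
From the singleton clause (U), U = True.
From the singleton clause (P), P = True.
This assignment satisfies each clause.

P ↦ True; Q ↦ False; R ↦ True; S ↦ False; T ↦ True; U ↦ True; V ↦ False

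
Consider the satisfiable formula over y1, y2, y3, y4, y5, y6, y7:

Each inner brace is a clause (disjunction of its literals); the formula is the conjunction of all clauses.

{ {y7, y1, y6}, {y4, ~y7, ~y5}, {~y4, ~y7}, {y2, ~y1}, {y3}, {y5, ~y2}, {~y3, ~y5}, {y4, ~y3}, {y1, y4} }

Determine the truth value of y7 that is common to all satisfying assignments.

False

Suppose y7 = 1.
Unit clause (~y4) forces y4 = 0.
Unit clause (~y5) forces y5 = 0.
Unit clause (y3) forces y3 = 1.
That conflicts with the unit clause (~y3).
So every satisfying assignment has y7 = False.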